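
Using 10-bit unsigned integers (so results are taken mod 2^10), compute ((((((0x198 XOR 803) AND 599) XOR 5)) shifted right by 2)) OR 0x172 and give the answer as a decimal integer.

503

0x198 = 0110011000
803 = 1100100011
→ XOR → 1010111011 = 699
599 = 1001010111
→ AND → 1000010011 = 531
5 = 0000000101
→ XOR → 1000010110 = 534
→ shifted right by 2 → 0010000101 = 133
0x172 = 0101110010
→ OR → 0111110111 = 503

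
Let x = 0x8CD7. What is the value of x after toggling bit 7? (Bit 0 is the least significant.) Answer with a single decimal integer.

x = 1000110011010111
bit 7 is currently 1; toggle it via x ^ (1 << 7) = x ^ 128
→ 1000110001010111 = 35927

35927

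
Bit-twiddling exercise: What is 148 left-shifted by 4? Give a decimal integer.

148 = 000010010100
shift left by 4 → 100101000000 = 2368
(equivalently, 148 × 2^4 = 148 × 16)

2368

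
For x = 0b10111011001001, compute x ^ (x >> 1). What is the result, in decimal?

14765

x = 10111011001001 = 11977
x>>1 = 01011101100100
XOR  = 11100110101101 = 14765
(x ^ (x >> 1) gives the standard binary-reflected Gray code of x.)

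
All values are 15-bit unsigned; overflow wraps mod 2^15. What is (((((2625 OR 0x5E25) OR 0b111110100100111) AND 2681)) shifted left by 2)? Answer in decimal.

10628

2625 = 000101001000001
0x5E25 = 101111000100101
→ OR → 101111001100101 = 24165
0b111110100100111 = 111110100100111
→ OR → 111111101100111 = 32615
2681 = 000101001111001
→ AND → 000101001100001 = 2657
→ shifted left by 2 (mod 2^15) → 010100110000100 = 10628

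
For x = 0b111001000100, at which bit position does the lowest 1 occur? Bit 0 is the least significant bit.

2

0b111001000100 = 111001000100
Trailing zeros: 2, so the lowest set bit is bit 2 (value 4).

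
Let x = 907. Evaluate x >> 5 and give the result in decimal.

907 = 1110001011
shift right by 5 → 0000011100 = 28
(equivalently, floor(907 / 32))

28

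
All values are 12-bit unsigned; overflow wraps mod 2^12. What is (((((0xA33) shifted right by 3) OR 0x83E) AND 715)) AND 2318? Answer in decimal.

0xA33 = 101000110011
→ shifted right by 3 → 000101000110 = 326
0x83E = 100000111110
→ OR → 100101111110 = 2430
715 = 001011001011
→ AND → 000001001010 = 74
2318 = 100100001110
→ AND → 000000001010 = 10

10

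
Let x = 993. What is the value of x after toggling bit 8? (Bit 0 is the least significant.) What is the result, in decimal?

737

x = 1111100001
bit 8 is currently 1; toggle it via x ^ (1 << 8) = x ^ 256
→ 1011100001 = 737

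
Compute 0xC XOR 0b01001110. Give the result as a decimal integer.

66

0xC = 0001100
b = 1001110
XOR → 1000010 = 66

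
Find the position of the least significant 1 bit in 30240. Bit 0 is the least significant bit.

5

30240 = 111011000100000
Trailing zeros: 5, so the lowest set bit is bit 5 (value 32).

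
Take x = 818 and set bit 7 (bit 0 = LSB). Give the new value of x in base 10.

946

x = 1100110010
bit 7 is currently 0; set it via x | (1 << 7) = x | 128
→ 1110110010 = 946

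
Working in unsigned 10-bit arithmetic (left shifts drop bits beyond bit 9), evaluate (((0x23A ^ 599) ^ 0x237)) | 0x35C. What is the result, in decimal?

0x23A = 1000111010
599 = 1001010111
→ ^ → 0001101101 = 109
0x237 = 1000110111
→ ^ → 1001011010 = 602
0x35C = 1101011100
→ | → 1101011110 = 862

862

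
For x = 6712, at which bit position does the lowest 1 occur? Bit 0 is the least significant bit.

6712 = 1101000111000
Trailing zeros: 3, so the lowest set bit is bit 3 (value 8).

3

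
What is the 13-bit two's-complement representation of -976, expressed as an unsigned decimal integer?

976 in 13 bits: 0001111010000
Invert: 1110000101111
Add 1:  1110000110000 = 7216
(Check: 2^13 - 976 = 8192 - 976 = 7216.)

7216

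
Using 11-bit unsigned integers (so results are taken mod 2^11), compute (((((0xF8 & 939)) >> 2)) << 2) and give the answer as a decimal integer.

168

0xF8 = 00011111000
939 = 01110101011
→ & → 00010101000 = 168
→ >> 2 → 00000101010 = 42
→ << 2 (mod 2^11) → 00010101000 = 168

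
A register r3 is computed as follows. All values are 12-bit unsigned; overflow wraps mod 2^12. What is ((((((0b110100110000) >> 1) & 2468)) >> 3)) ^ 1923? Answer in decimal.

0b110100110000 = 110100110000
→ >> 1 → 011010011000 = 1688
2468 = 100110100100
→ & → 000010000000 = 128
→ >> 3 → 000000010000 = 16
1923 = 011110000011
→ ^ → 011110010011 = 1939

1939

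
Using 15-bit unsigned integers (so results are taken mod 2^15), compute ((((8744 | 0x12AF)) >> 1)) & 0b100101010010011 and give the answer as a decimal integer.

8744 = 010001000101000
0x12AF = 001001010101111
→ | → 011001010101111 = 12975
→ >> 1 → 001100101010111 = 6487
0b100101010010011 = 100101010010011
→ & → 000100000010011 = 2067

2067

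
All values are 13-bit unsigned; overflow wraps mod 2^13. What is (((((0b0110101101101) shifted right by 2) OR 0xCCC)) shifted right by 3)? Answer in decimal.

0b0110101101101 = 0110101101101
→ shifted right by 2 → 0001101011011 = 859
0xCCC = 0110011001100
→ OR → 0111111011111 = 4063
→ shifted right by 3 → 0000111111011 = 507

507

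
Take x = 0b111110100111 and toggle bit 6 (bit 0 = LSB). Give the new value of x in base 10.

4071

x = 111110100111
bit 6 is currently 0; toggle it via x ^ (1 << 6) = x ^ 64
→ 111111100111 = 4071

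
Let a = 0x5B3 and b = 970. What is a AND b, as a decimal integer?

0x5B3 = 10110110011
970 = 01111001010
AND → 00110000010 = 386

386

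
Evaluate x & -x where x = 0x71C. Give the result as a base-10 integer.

x = 11100011100 = 1820
-x (two's complement) = …00011100100
AND   = 00000000100 = 4
(x & -x isolates the lowest set bit of x.)

4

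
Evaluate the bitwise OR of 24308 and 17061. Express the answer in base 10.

24308 = 101111011110100
17061 = 100001010100101
 OR → 101111011110101 = 24309

24309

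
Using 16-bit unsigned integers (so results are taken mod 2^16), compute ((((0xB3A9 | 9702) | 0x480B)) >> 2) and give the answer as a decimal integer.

16379

0xB3A9 = 1011001110101001
9702 = 0010010111100110
→ | → 1011011111101111 = 47087
0x480B = 0100100000001011
→ | → 1111111111101111 = 65519
→ >> 2 → 0011111111111011 = 16379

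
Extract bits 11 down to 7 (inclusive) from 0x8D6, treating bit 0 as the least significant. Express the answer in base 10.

v = 0100011010110
Shift right by 7: 010001
Mask low 5 bits: 10001 = 17

17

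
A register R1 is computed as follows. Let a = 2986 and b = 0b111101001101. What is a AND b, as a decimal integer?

2986 = 101110101010
b = 111101001101
AND → 101100001000 = 2824

2824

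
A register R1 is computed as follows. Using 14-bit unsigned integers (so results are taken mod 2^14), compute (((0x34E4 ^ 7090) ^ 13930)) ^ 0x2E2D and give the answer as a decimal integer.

14097

0x34E4 = 11010011100100
7090 = 01101110110010
→ ^ → 10111101010110 = 12118
13930 = 11011001101010
→ ^ → 01100100111100 = 6460
0x2E2D = 10111000101101
→ ^ → 11011100010001 = 14097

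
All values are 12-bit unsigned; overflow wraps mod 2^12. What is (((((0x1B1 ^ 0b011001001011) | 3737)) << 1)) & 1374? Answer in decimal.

0x1B1 = 000110110001
0b011001001011 = 011001001011
→ ^ → 011111111010 = 2042
3737 = 111010011001
→ | → 111111111011 = 4091
→ << 1 (mod 2^12) → 111111110110 = 4086
1374 = 010101011110
→ & → 010101010110 = 1366

1366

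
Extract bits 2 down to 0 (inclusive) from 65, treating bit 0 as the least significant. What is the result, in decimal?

v = 01000001
Shift right by 0: 01000001
Mask low 3 bits: 001 = 1

1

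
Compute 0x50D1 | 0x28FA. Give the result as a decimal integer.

30971

0x50D1 = 101000011010001
0x28FA = 010100011111010
 OR → 111100011111011 = 30971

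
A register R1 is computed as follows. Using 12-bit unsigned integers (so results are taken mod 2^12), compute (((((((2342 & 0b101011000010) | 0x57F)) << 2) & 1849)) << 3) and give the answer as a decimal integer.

2496

2342 = 100100100110
0b101011000010 = 101011000010
→ & → 100000000010 = 2050
0x57F = 010101111111
→ | → 110101111111 = 3455
→ << 2 (mod 2^12) → 010111111100 = 1532
1849 = 011100111001
→ & → 010100111000 = 1336
→ << 3 (mod 2^12) → 100111000000 = 2496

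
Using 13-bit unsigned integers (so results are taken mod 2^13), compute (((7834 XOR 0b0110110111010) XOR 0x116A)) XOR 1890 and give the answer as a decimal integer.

1320

7834 = 1111010011010
0b0110110111010 = 0110110111010
→ XOR → 1001100100000 = 4896
0x116A = 1000101101010
→ XOR → 0001001001010 = 586
1890 = 0011101100010
→ XOR → 0010100101000 = 1320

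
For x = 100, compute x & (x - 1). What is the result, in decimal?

96

x = 1100100 = 100
x - 1 = 1100011
AND   = 1100000 = 96
(x & (x - 1) clears the lowest set bit of x.)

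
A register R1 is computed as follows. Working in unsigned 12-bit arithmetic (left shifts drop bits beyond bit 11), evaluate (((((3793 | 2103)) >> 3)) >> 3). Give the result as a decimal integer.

3793 = 111011010001
2103 = 100000110111
→ | → 111011110111 = 3831
→ >> 3 → 000111011110 = 478
→ >> 3 → 000000111011 = 59

59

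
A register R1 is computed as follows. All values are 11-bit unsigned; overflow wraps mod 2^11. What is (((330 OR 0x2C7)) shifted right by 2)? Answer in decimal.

330 = 00101001010
0x2C7 = 01011000111
→ OR → 01111001111 = 975
→ shifted right by 2 → 00011110011 = 243

243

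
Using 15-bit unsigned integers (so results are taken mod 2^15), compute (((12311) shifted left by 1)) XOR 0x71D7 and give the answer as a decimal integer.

12311 = 011000000010111
→ shifted left by 1 (mod 2^15) → 110000000101110 = 24622
0x71D7 = 111000111010111
→ XOR → 001000111111001 = 4601

4601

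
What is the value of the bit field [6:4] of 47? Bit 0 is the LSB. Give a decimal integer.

2

v = 000101111
Shift right by 4: 00010
Mask low 3 bits: 010 = 2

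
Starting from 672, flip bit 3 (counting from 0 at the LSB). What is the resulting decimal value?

x = 001010100000
bit 3 is currently 0; toggle it via x ^ (1 << 3) = x ^ 8
→ 001010101000 = 680

680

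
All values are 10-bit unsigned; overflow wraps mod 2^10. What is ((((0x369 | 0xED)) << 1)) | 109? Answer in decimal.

1023

0x369 = 1101101001
0xED = 0011101101
→ | → 1111101101 = 1005
→ << 1 (mod 2^10) → 1111011010 = 986
109 = 0001101101
→ | → 1111111111 = 1023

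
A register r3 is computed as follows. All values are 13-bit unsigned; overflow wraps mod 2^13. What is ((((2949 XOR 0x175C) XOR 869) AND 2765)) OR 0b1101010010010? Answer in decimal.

6814

2949 = 0101110000101
0x175C = 1011101011100
→ XOR → 1110011011001 = 7385
869 = 0001101100101
→ XOR → 1111110111100 = 8124
2765 = 0101011001101
→ AND → 0101010001100 = 2700
0b1101010010010 = 1101010010010
→ OR → 1101010011110 = 6814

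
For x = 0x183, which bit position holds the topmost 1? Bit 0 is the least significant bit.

0x183 = 110000011
The topmost 1 is at position 8 (since 2^8 = 256 ≤ 387 < 512).

8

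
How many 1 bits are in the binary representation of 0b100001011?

n = 100001011
Count the 1s: 1 + 1 + 1 + 1 = 4

4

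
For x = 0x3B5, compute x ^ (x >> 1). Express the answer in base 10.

x = 1110110101 = 949
x>>1 = 0111011010
XOR  = 1001101111 = 623
(x ^ (x >> 1) gives the standard binary-reflected Gray code of x.)

623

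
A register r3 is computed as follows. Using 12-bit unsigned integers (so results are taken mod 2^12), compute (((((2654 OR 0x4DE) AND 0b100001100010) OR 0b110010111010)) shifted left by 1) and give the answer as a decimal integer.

2654 = 101001011110
0x4DE = 010011011110
→ OR → 111011011110 = 3806
0b100001100010 = 100001100010
→ AND → 100001000010 = 2114
0b110010111010 = 110010111010
→ OR → 110011111010 = 3322
→ shifted left by 1 (mod 2^12) → 100111110100 = 2548

2548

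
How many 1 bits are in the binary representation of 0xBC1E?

9

0xBC1E = 1011110000011110
Count the 1s: 1 + 1 + 1 + 1 + 1 + 1 + 1 + 1 + 1 = 9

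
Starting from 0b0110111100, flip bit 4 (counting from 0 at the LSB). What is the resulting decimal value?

428

x = 0110111100
bit 4 is currently 1; toggle it via x ^ (1 << 4) = x ^ 16
→ 0110101100 = 428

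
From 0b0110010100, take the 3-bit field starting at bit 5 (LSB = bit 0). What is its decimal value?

v = 0110010100
Shift right by 5: 01100
Mask low 3 bits: 100 = 4

4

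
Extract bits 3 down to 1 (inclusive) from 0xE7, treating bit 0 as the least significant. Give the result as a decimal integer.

3

v = 11100111
Shift right by 1: 1110011
Mask low 3 bits: 011 = 3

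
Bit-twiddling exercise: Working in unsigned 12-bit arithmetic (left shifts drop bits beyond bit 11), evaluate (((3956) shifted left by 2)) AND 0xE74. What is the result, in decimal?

3152

3956 = 111101110100
→ shifted left by 2 (mod 2^12) → 110111010000 = 3536
0xE74 = 111001110100
→ AND → 110001010000 = 3152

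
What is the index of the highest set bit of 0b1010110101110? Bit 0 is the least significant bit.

12

0b1010110101110 = 1010110101110
The topmost 1 is at position 12 (since 2^12 = 4096 ≤ 5550 < 8192).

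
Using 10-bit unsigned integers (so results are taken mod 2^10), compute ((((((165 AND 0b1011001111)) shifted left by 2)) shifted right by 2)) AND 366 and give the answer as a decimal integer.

165 = 0010100101
0b1011001111 = 1011001111
→ AND → 0010000101 = 133
→ shifted left by 2 (mod 2^10) → 1000010100 = 532
→ shifted right by 2 → 0010000101 = 133
366 = 0101101110
→ AND → 0000000100 = 4

4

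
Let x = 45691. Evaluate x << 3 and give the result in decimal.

365528

45691 = 0001011001001111011
shift left by 3 → 1011001001111011000 = 365528
(equivalently, 45691 × 2^3 = 45691 × 8)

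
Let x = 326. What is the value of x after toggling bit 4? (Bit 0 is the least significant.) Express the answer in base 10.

342

x = 101000110
bit 4 is currently 0; toggle it via x ^ (1 << 4) = x ^ 16
→ 101010110 = 342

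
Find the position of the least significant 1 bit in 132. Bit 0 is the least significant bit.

2

132 = 10000100
Trailing zeros: 2, so the lowest set bit is bit 2 (value 4).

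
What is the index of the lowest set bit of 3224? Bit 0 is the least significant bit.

3

3224 = 110010011000
Trailing zeros: 3, so the lowest set bit is bit 3 (value 8).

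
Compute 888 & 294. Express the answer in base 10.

888 = 1101111000
294 = 0100100110
AND → 0100100000 = 288

288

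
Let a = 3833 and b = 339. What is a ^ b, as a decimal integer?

4010

3833 = 111011111001
339 = 000101010011
XOR → 111110101010 = 4010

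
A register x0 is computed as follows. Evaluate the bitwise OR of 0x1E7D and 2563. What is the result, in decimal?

0x1E7D = 1111001111101
2563 = 0101000000011
 OR → 1111001111111 = 7807

7807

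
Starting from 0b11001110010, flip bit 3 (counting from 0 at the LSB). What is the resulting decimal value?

1658

x = 11001110010
bit 3 is currently 0; toggle it via x ^ (1 << 3) = x ^ 8
→ 11001111010 = 1658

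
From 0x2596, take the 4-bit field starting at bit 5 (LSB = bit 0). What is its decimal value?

12

v = 10010110010110
Shift right by 5: 100101100
Mask low 4 bits: 1100 = 12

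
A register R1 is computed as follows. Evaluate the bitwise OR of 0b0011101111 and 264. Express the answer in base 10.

495

a = 011101111
264 = 100001000
 OR → 111101111 = 495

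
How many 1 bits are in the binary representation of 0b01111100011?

n = 1111100011
Count the 1s: 1 + 1 + 1 + 1 + 1 + 1 + 1 = 7

7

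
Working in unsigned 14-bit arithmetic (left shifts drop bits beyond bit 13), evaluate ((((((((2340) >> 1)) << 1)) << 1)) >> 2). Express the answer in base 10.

1170

2340 = 00100100100100
→ >> 1 → 00010010010010 = 1170
→ << 1 (mod 2^14) → 00100100100100 = 2340
→ << 1 (mod 2^14) → 01001001001000 = 4680
→ >> 2 → 00010010010010 = 1170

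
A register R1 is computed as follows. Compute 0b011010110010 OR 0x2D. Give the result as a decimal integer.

a = 11010110010
0x2D = 00000101101
 OR → 11010111111 = 1727

1727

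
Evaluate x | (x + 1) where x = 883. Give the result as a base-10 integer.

x = 1101110011 = 883
x + 1 = 1101110100
OR    = 1101110111 = 887
(x | (x + 1) sets the lowest cleared bit.)

887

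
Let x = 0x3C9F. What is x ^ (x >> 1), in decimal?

x = 11110010011111 = 15519
x>>1 = 01111001001111
XOR  = 10001011010000 = 8912
(x ^ (x >> 1) gives the standard binary-reflected Gray code of x.)

8912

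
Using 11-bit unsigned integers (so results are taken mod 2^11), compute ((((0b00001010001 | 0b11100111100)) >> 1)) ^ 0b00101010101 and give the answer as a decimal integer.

0b00001010001 = 00001010001
0b11100111100 = 11100111100
→ | → 11101111101 = 1917
→ >> 1 → 01110111110 = 958
0b00101010101 = 00101010101
→ ^ → 01011101011 = 747

747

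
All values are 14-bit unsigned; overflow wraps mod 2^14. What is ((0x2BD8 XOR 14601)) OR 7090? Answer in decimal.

0x2BD8 = 10101111011000
14601 = 11100100001001
→ XOR → 01001011010001 = 4817
7090 = 01101110110010
→ OR → 01101111110011 = 7155

7155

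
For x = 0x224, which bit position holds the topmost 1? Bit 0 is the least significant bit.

9

0x224 = 1000100100
The topmost 1 is at position 9 (since 2^9 = 512 ≤ 548 < 1024).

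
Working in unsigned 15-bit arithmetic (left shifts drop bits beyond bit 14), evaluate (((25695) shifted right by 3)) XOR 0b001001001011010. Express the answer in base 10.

7889

25695 = 110010001011111
→ shifted right by 3 → 000110010001011 = 3211
0b001001001011010 = 001001001011010
→ XOR → 001111011010001 = 7889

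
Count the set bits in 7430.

7430 = 1110100000110
Count the 1s: 1 + 1 + 1 + 1 + 1 + 1 = 6

6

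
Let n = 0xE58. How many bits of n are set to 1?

0xE58 = 111001011000
Count the 1s: 1 + 1 + 1 + 1 + 1 + 1 = 6

6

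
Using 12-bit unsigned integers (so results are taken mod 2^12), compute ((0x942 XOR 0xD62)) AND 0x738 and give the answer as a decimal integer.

0x942 = 100101000010
0xD62 = 110101100010
→ XOR → 010000100000 = 1056
0x738 = 011100111000
→ AND → 010000100000 = 1056

1056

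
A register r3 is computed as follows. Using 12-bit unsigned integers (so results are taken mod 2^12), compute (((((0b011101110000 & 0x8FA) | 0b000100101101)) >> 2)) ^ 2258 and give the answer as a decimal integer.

2189

0b011101110000 = 011101110000
0x8FA = 100011111010
→ & → 000001110000 = 112
0b000100101101 = 000100101101
→ | → 000101111101 = 381
→ >> 2 → 000001011111 = 95
2258 = 100011010010
→ ^ → 100010001101 = 2189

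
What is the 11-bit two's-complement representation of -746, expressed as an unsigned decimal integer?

746 in 11 bits: 01011101010
Invert: 10100010101
Add 1:  10100010110 = 1302
(Check: 2^11 - 746 = 2048 - 746 = 1302.)

1302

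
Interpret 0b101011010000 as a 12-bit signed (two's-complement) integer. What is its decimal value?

-1328

pattern = 101011010000 (MSB is 1 ⇒ negative)
Invert: 010100101111, add 1 → 010100110000 = 1328, so the value is -1328.
(Equivalently: 2768 - 2^12 = 2768 - 4096 = -1328.)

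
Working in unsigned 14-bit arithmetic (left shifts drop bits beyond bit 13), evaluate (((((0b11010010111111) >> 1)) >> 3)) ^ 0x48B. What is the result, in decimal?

1984

0b11010010111111 = 11010010111111
→ >> 1 → 01101001011111 = 6751
→ >> 3 → 00001101001011 = 843
0x48B = 00010010001011
→ ^ → 00011111000000 = 1984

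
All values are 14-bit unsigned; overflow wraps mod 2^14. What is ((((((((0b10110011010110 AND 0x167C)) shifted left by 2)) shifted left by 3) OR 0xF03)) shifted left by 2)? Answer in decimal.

15884

0b10110011010110 = 10110011010110
0x167C = 01011001111100
→ AND → 00010001010100 = 1108
→ shifted left by 2 (mod 2^14) → 01000101010000 = 4432
→ shifted left by 3 (mod 2^14) → 00101010000000 = 2688
0xF03 = 00111100000011
→ OR → 00111110000011 = 3971
→ shifted left by 2 (mod 2^14) → 11111000001100 = 15884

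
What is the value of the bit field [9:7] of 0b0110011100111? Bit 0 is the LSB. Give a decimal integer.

v = 0110011100111
Shift right by 7: 011001
Mask low 3 bits: 001 = 1

1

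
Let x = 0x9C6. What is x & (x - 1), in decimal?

2500

x = 100111000110 = 2502
x - 1 = 100111000101
AND   = 100111000100 = 2500
(x & (x - 1) clears the lowest set bit of x.)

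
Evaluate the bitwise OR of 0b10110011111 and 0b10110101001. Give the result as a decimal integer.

1471

a = 10110011111
b = 10110101001
 OR → 10110111111 = 1471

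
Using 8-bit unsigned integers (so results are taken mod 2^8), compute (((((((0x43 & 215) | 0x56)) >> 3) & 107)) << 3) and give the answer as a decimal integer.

0x43 = 01000011
215 = 11010111
→ & → 01000011 = 67
0x56 = 01010110
→ | → 01010111 = 87
→ >> 3 → 00001010 = 10
107 = 01101011
→ & → 00001010 = 10
→ << 3 (mod 2^8) → 01010000 = 80

80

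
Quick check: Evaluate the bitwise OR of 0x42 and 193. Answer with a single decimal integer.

0x42 = 01000010
193 = 11000001
 OR → 11000011 = 195

195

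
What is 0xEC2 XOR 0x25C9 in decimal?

0xEC2 = 00111011000010
0x25C9 = 10010111001001
XOR → 10101100001011 = 11019

11019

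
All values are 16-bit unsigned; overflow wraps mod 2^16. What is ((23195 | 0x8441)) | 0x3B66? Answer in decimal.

65535

23195 = 0101101010011011
0x8441 = 1000010001000001
→ | → 1101111011011011 = 57051
0x3B66 = 0011101101100110
→ | → 1111111111111111 = 65535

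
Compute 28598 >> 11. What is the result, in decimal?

13

28598 = 110111110110110
shift right by 11 → 000000000001101 = 13
(equivalently, floor(28598 / 2048))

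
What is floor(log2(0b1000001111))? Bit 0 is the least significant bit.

9

0b1000001111 = 1000001111
The topmost 1 is at position 9 (since 2^9 = 512 ≤ 527 < 1024).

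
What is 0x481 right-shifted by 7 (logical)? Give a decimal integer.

0x481 = 10010000001
shift right by 7 → 00000001001 = 9
(equivalently, floor(1153 / 128))

9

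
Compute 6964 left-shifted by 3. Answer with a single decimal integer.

6964 = 0001101100110100
shift left by 3 → 1101100110100000 = 55712
(equivalently, 6964 × 2^3 = 6964 × 8)

55712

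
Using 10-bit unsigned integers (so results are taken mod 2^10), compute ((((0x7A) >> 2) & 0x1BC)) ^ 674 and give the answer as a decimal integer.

0x7A = 0001111010
→ >> 2 → 0000011110 = 30
0x1BC = 0110111100
→ & → 0000011100 = 28
674 = 1010100010
→ ^ → 1010111110 = 702

702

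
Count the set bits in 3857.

3857 = 111100010001
Count the 1s: 1 + 1 + 1 + 1 + 1 + 1 = 6

6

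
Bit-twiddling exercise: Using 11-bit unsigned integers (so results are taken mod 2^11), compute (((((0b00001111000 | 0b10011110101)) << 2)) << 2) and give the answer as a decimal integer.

0b00001111000 = 00001111000
0b10011110101 = 10011110101
→ | → 10011111101 = 1277
→ << 2 (mod 2^11) → 01111110100 = 1012
→ << 2 (mod 2^11) → 11111010000 = 2000

2000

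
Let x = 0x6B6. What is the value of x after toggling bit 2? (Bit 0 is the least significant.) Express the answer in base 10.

1714

x = 011010110110
bit 2 is currently 1; toggle it via x ^ (1 << 2) = x ^ 4
→ 011010110010 = 1714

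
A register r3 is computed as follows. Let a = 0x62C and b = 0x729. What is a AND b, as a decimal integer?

1576

0x62C = 11000101100
0x729 = 11100101001
AND → 11000101000 = 1576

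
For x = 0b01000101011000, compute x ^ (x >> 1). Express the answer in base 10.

x = 1000101011000 = 4440
x>>1 = 0100010101100
XOR  = 1100111110100 = 6644
(x ^ (x >> 1) gives the standard binary-reflected Gray code of x.)

6644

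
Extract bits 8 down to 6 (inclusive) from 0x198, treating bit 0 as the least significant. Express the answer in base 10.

v = 110011000
Shift right by 6: 110
Mask low 3 bits: 110 = 6

6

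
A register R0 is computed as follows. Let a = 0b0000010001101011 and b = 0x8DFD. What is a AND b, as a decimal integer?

1129

a = 0000010001101011
0x8DFD = 1000110111111101
AND → 0000010001101001 = 1129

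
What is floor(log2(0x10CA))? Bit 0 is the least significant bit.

0x10CA = 1000011001010
The topmost 1 is at position 12 (since 2^12 = 4096 ≤ 4298 < 8192).

12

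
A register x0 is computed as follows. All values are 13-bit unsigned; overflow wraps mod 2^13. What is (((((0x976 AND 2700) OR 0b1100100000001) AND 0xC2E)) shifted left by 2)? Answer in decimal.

0x976 = 0100101110110
2700 = 0101010001100
→ AND → 0100000000100 = 2052
0b1100100000001 = 1100100000001
→ OR → 1100100000101 = 6405
0xC2E = 0110000101110
→ AND → 0100000000100 = 2052
→ shifted left by 2 (mod 2^13) → 0000000010000 = 16

16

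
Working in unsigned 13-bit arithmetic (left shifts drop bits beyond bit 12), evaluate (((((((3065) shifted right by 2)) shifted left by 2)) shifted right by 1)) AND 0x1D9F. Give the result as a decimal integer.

1436

3065 = 0101111111001
→ shifted right by 2 → 0001011111110 = 766
→ shifted left by 2 (mod 2^13) → 0101111111000 = 3064
→ shifted right by 1 → 0010111111100 = 1532
0x1D9F = 1110110011111
→ AND → 0010110011100 = 1436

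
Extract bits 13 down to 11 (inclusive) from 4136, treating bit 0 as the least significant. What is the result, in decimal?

v = 01000000101000
Shift right by 11: 010
Mask low 3 bits: 010 = 2

2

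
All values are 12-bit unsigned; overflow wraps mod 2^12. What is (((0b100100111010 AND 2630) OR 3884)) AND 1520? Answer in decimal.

0b100100111010 = 100100111010
2630 = 101001000110
→ AND → 100000000010 = 2050
3884 = 111100101100
→ OR → 111100101110 = 3886
1520 = 010111110000
→ AND → 010100100000 = 1312

1312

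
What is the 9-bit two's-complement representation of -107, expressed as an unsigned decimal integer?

405

107 in 9 bits: 001101011
Invert: 110010100
Add 1:  110010101 = 405
(Check: 2^9 - 107 = 512 - 107 = 405.)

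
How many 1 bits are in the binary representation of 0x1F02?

6

0x1F02 = 1111100000010
Count the 1s: 1 + 1 + 1 + 1 + 1 + 1 = 6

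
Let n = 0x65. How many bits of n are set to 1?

0x65 = 1100101
Count the 1s: 1 + 1 + 1 + 1 = 4

4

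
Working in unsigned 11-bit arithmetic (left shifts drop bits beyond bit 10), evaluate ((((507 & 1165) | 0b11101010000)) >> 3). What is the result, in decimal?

507 = 00111111011
1165 = 10010001101
→ & → 00010001001 = 137
0b11101010000 = 11101010000
→ | → 11111011001 = 2009
→ >> 3 → 00011111011 = 251

251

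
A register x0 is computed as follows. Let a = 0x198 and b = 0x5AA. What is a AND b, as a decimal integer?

392

0x198 = 00110011000
0x5AA = 10110101010
AND → 00110001000 = 392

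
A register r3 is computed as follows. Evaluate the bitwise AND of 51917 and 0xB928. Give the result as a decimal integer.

34824

51917 = 1100101011001101
0xB928 = 1011100100101000
AND → 1000100000001000 = 34824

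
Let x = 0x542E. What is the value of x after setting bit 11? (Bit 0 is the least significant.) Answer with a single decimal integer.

23598

x = 101010000101110
bit 11 is currently 0; set it via x | (1 << 11) = x | 2048
→ 101110000101110 = 23598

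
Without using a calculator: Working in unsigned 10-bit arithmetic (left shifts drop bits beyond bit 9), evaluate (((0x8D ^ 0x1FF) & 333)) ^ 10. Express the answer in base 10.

0x8D = 0010001101
0x1FF = 0111111111
→ ^ → 0101110010 = 370
333 = 0101001101
→ & → 0101000000 = 320
10 = 0000001010
→ ^ → 0101001010 = 330

330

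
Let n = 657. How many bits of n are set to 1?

657 = 1010010001
Count the 1s: 1 + 1 + 1 + 1 = 4

4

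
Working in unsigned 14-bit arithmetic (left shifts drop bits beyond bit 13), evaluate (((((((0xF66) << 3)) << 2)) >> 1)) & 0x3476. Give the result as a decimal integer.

0xF66 = 00111101100110
→ << 3 (mod 2^14) → 11101100110000 = 15152
→ << 2 (mod 2^14) → 10110011000000 = 11456
→ >> 1 → 01011001100000 = 5728
0x3476 = 11010001110110
→ & → 01010001100000 = 5216

5216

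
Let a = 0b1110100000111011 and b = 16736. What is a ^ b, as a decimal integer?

43355

a = 1110100000111011
16736 = 0100000101100000
XOR → 1010100101011011 = 43355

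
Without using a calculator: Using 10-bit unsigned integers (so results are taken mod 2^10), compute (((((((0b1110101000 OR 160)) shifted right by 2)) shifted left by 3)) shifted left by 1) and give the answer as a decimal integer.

672

0b1110101000 = 1110101000
160 = 0010100000
→ OR → 1110101000 = 936
→ shifted right by 2 → 0011101010 = 234
→ shifted left by 3 (mod 2^10) → 1101010000 = 848
→ shifted left by 1 (mod 2^10) → 1010100000 = 672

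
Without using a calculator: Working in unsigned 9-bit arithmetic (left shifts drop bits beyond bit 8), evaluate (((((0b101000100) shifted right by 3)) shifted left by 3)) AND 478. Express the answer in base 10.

0b101000100 = 101000100
→ shifted right by 3 → 000101000 = 40
→ shifted left by 3 (mod 2^9) → 101000000 = 320
478 = 111011110
→ AND → 101000000 = 320

320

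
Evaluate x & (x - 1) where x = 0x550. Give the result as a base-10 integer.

x = 10101010000 = 1360
x - 1 = 10101001111
AND   = 10101000000 = 1344
(x & (x - 1) clears the lowest set bit of x.)

1344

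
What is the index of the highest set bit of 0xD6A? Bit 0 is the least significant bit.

11

0xD6A = 110101101010
The topmost 1 is at position 11 (since 2^11 = 2048 ≤ 3434 < 4096).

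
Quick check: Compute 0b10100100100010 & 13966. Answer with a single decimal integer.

8194

a = 10100100100010
13966 = 11011010001110
AND → 10000000000010 = 8194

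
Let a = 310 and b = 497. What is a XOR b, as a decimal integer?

199

310 = 100110110
497 = 111110001
XOR → 011000111 = 199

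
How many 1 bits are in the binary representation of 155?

155 = 10011011
Count the 1s: 1 + 1 + 1 + 1 + 1 = 5

5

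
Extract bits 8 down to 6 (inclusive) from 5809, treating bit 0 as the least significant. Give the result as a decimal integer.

2

v = 1011010110001
Shift right by 6: 1011010
Mask low 3 bits: 010 = 2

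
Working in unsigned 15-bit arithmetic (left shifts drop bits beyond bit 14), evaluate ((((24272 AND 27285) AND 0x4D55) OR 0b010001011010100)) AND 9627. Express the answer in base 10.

8336

24272 = 101111011010000
27285 = 110101010010101
→ AND → 100101010010000 = 19088
0x4D55 = 100110101010101
→ AND → 100100000010000 = 18448
0b010001011010100 = 010001011010100
→ OR → 110101011010100 = 27348
9627 = 010010110011011
→ AND → 010000010010000 = 8336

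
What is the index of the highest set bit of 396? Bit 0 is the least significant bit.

396 = 110001100
The topmost 1 is at position 8 (since 2^8 = 256 ≤ 396 < 512).

8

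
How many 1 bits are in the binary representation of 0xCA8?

5

0xCA8 = 110010101000
Count the 1s: 1 + 1 + 1 + 1 + 1 = 5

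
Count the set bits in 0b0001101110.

n = 1101110
Count the 1s: 1 + 1 + 1 + 1 + 1 = 5

5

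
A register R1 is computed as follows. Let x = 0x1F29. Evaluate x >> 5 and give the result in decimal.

0x1F29 = 1111100101001
shift right by 5 → 0000011111001 = 249
(equivalently, floor(7977 / 32))

249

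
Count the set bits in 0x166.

5

0x166 = 101100110
Count the 1s: 1 + 1 + 1 + 1 + 1 = 5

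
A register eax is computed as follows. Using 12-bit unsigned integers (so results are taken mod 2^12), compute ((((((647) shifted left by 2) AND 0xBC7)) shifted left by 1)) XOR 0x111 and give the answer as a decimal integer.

1305

647 = 001010000111
→ shifted left by 2 (mod 2^12) → 101000011100 = 2588
0xBC7 = 101111000111
→ AND → 101000000100 = 2564
→ shifted left by 1 (mod 2^12) → 010000001000 = 1032
0x111 = 000100010001
→ XOR → 010100011001 = 1305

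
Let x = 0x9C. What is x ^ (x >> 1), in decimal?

x = 10011100 = 156
x>>1 = 01001110
XOR  = 11010010 = 210
(x ^ (x >> 1) gives the standard binary-reflected Gray code of x.)

210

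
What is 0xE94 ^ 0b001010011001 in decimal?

3085

0xE94 = 111010010100
b = 001010011001
XOR → 110000001101 = 3085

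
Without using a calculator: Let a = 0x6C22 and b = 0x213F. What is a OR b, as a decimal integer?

0x6C22 = 110110000100010
0x213F = 010000100111111
 OR → 110110100111111 = 27967

27967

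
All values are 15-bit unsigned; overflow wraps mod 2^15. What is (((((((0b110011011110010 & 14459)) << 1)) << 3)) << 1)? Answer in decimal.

0b110011011110010 = 110011011110010
14459 = 011100001111011
→ & → 010000001110010 = 8306
→ << 1 (mod 2^15) → 100000011100100 = 16612
→ << 3 (mod 2^15) → 000011100100000 = 1824
→ << 1 (mod 2^15) → 000111001000000 = 3648

3648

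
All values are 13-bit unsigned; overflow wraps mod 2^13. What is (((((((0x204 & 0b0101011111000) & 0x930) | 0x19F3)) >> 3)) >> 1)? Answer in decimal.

0x204 = 0001000000100
0b0101011111000 = 0101011111000
→ & → 0001000000000 = 512
0x930 = 0100100110000
→ & → 0000000000000 = 0
0x19F3 = 1100111110011
→ | → 1100111110011 = 6643
→ >> 3 → 0001100111110 = 830
→ >> 1 → 0000110011111 = 415

415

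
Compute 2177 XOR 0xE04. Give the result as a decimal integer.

2177 = 100010000001
0xE04 = 111000000100
XOR → 011010000101 = 1669

1669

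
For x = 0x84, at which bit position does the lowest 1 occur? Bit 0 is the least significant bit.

2

0x84 = 10000100
Trailing zeros: 2, so the lowest set bit is bit 2 (value 4).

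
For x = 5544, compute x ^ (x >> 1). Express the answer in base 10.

x = 1010110101000 = 5544
x>>1 = 0101011010100
XOR  = 1111101111100 = 8060
(x ^ (x >> 1) gives the standard binary-reflected Gray code of x.)

8060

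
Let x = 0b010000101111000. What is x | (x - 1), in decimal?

x = 10000101111000 = 8568
x - 1 = 10000101110111
OR    = 10000101111111 = 8575
(x | (x - 1) sets all bits below the lowest set bit.)

8575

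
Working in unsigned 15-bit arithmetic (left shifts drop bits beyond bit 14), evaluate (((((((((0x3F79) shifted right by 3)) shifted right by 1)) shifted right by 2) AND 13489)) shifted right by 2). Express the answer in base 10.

0x3F79 = 011111101111001
→ shifted right by 3 → 000011111101111 = 2031
→ shifted right by 1 → 000001111110111 = 1015
→ shifted right by 2 → 000000011111101 = 253
13489 = 011010010110001
→ AND → 000000010110001 = 177
→ shifted right by 2 → 000000000101100 = 44

44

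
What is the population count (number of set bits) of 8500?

8500 = 10000100110100
Count the 1s: 1 + 1 + 1 + 1 + 1 = 5

5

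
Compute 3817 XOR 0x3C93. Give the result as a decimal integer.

12922

3817 = 00111011101001
0x3C93 = 11110010010011
XOR → 11001001111010 = 12922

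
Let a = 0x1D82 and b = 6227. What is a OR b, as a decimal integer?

0x1D82 = 1110110000010
6227 = 1100001010011
 OR → 1110111010011 = 7635

7635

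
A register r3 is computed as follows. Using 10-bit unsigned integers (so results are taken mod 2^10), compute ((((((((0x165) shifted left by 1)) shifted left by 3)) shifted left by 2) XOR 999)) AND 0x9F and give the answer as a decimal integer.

135

0x165 = 0101100101
→ shifted left by 1 (mod 2^10) → 1011001010 = 714
→ shifted left by 3 (mod 2^10) → 1001010000 = 592
→ shifted left by 2 (mod 2^10) → 0101000000 = 320
999 = 1111100111
→ XOR → 1010100111 = 679
0x9F = 0010011111
→ AND → 0010000111 = 135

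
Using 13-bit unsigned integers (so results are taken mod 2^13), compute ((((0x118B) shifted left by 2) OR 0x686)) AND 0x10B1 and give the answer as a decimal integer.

0x118B = 1000110001011
→ shifted left by 2 (mod 2^13) → 0011000101100 = 1580
0x686 = 0011010000110
→ OR → 0011010101110 = 1710
0x10B1 = 1000010110001
→ AND → 0000010100000 = 160

160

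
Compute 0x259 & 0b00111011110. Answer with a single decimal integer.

0x259 = 1001011001
b = 0111011110
AND → 0001011000 = 88

88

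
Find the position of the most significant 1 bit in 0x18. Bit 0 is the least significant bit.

4

0x18 = 11000
The topmost 1 is at position 4 (since 2^4 = 16 ≤ 24 < 32).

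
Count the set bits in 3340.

5

3340 = 110100001100
Count the 1s: 1 + 1 + 1 + 1 + 1 = 5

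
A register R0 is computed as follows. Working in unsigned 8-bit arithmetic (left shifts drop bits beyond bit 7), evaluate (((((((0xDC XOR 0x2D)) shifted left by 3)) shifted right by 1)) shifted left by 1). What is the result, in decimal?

0xDC = 11011100
0x2D = 00101101
→ XOR → 11110001 = 241
→ shifted left by 3 (mod 2^8) → 10001000 = 136
→ shifted right by 1 → 01000100 = 68
→ shifted left by 1 (mod 2^8) → 10001000 = 136

136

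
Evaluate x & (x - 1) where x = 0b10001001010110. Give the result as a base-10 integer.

8788

x = 10001001010110 = 8790
x - 1 = 10001001010101
AND   = 10001001010100 = 8788
(x & (x - 1) clears the lowest set bit of x.)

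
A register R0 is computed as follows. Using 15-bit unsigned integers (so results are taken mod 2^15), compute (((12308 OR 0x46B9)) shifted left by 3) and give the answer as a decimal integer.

13800

12308 = 011000000010100
0x46B9 = 100011010111001
→ OR → 111011010111101 = 30397
→ shifted left by 3 (mod 2^15) → 011010111101000 = 13800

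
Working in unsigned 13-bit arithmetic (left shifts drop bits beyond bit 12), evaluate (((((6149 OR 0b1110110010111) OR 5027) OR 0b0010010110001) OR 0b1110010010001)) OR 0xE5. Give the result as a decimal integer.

6149 = 1100000000101
0b1110110010111 = 1110110010111
→ OR → 1110110010111 = 7575
5027 = 1001110100011
→ OR → 1111110110111 = 8119
0b0010010110001 = 0010010110001
→ OR → 1111110110111 = 8119
0b1110010010001 = 1110010010001
→ OR → 1111110110111 = 8119
0xE5 = 0000011100101
→ OR → 1111111110111 = 8183

8183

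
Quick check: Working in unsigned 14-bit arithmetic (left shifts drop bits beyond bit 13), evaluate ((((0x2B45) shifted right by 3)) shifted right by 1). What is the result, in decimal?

692

0x2B45 = 10101101000101
→ shifted right by 3 → 00010101101000 = 1384
→ shifted right by 1 → 00001010110100 = 692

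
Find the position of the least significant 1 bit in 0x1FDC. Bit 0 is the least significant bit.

0x1FDC = 1111111011100
Trailing zeros: 2, so the lowest set bit is bit 2 (value 4).

2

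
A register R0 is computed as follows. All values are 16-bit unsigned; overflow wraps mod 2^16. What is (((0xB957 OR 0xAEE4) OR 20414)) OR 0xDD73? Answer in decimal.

65535

0xB957 = 1011100101010111
0xAEE4 = 1010111011100100
→ OR → 1011111111110111 = 49143
20414 = 0100111110111110
→ OR → 1111111111111111 = 65535
0xDD73 = 1101110101110011
→ OR → 1111111111111111 = 65535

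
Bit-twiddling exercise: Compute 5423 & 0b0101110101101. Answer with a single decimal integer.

301

5423 = 1010100101111
b = 0101110101101
AND → 0000100101101 = 301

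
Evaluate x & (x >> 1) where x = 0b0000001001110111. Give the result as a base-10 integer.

x = 1001110111 = 631
x>>1 = 0100111011
AND  = 0000110011 = 51
(x & (x >> 1) has a 1 wherever x has two consecutive 1 bits.)

51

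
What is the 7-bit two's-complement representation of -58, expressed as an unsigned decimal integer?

58 in 7 bits: 0111010
Invert: 1000101
Add 1:  1000110 = 70
(Check: 2^7 - 58 = 128 - 58 = 70.)

70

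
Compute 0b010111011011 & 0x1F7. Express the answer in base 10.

a = 10111011011
0x1F7 = 00111110111
AND → 00111010011 = 467

467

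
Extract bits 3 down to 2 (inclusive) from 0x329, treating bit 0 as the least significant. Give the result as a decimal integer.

2

v = 1100101001
Shift right by 2: 11001010
Mask low 2 bits: 10 = 2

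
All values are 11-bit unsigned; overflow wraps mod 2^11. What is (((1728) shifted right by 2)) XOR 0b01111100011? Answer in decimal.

595

1728 = 11011000000
→ shifted right by 2 → 00110110000 = 432
0b01111100011 = 01111100011
→ XOR → 01001010011 = 595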